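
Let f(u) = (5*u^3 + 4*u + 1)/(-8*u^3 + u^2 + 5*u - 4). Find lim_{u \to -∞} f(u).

-5/8

Numerator and denominator both have degree 3.
Dividing every term by u^3, all lower-order terms vanish and the limit is the ratio of leading coefficients, 5/(-8) = -5/8.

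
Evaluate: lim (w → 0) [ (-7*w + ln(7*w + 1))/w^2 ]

-49/2

Direct substitution gives 0/0.
Apply L'Hôpital: lim (-7 + 7/(7*w + 1))/(2*w), still 0/0.
After 2 applications of L'Hôpital's rule the quotient is (-49/(7*w + 1)^2)/(2); substituting w = 0 gives -49/2.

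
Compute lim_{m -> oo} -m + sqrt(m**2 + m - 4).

1/2

This has the form ∞ − ∞. Multiply and divide by the conjugate √(m^2 + m - 4) + m.
That gives (m - 4) / (√(m^2 + m - 4) + m).
Divide numerator and denominator by m: the limit is 1/(2·1) = 1/2.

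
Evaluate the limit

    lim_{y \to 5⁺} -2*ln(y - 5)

As y → 5⁺, y - 5 → 0⁺ and ln(y - 5) → −∞.
Multiplying by -2 gives ∞.

∞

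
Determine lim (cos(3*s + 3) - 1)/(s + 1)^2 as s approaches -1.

Direct substitution gives 0/0.
Apply L'Hôpital: lim (-3*sin(3*s + 3))/(2*s + 2), still 0/0.
After 2 applications of L'Hôpital's rule the quotient is (-9*cos(3*s + 3))/(2); substituting s = -1 gives -9/2.

-9/2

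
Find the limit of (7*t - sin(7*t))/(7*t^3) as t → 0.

49/6

Direct substitution gives 0/0.
Apply L'Hôpital: lim (7 - 7*cos(7*t))/(21*t^2), still 0/0.
Apply L'Hôpital: lim (49*sin(7*t))/(42*t), still 0/0.
After 3 applications of L'Hôpital's rule the quotient is (343*cos(7*t))/(42); substituting t = 0 gives 49/6.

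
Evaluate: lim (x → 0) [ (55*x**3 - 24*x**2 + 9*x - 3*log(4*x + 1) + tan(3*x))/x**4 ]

192

Substitution gives 0/0 (the numerator vanishes to order 4).
Expand each term to order x^4: the coefficient of x^4 in tan(3x) is 0 and in -3·ln(1 + 4x) is 192.
Lower-order terms cancel with the polynomial part, so the numerator is (192)·x^4 + o(x^4), and the limit is (192)/(1) = 192.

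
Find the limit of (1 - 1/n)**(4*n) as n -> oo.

e^(-4)

Write it as [(1 - 1/n)^n]^(4) · (1 - 1/n)^(0). The bracketed term tends to e^(-1) and the second factor to 1, so the limit is e^(-4).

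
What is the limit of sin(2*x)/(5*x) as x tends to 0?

Substitution gives 0/0.
Write it as (2/5)·sin(2x)/(2x); since sin(u)/u → 1, the limit is 2/5.

2/5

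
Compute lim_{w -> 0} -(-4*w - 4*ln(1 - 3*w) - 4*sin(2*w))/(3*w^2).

Substitution gives 0/0 (the numerator vanishes to order 2).
Expand each term to order w^2: the coefficient of w^2 in -4·ln(1 - 3w) is 18 and in -4·sin(2w) is 0.
Lower-order terms cancel with the polynomial part, so the numerator is (18)·w^2 + o(w^2), and the limit is (18)/(-3) = -6.

-6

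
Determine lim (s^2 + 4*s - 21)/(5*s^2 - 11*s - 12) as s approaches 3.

Direct substitution gives 0/0, so factor. Both numerator and denominator have (s - 3) as a factor.
After cancelling, the expression reduces to (s + 7)/(5*s + 4).
Substituting s = 3 gives 10/19.

10/19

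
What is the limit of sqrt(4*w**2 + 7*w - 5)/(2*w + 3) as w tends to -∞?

For large |w|, √(4*w^2 + 7*w - 5) ≈ √4·|w| and the denominator ≈ 2w.
Since w → −∞, |w| = −w, giving −√4/(2) = -1.

-1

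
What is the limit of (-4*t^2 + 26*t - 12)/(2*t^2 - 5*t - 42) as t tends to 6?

-22/19

Direct substitution gives 0/0, so factor. Both numerator and denominator have (t - 6) as a factor.
After cancelling, the expression reduces to (2 - 4*t)/(2*t + 7).
Substituting t = 6 gives -22/19.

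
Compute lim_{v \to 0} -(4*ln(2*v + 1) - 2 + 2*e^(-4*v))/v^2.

-8

Substitution gives 0/0 (the numerator vanishes to order 2).
Expand each term to order v^2: the coefficient of v^2 in 4·ln(1 + 2v) is -8 and in 2·e^(-4v) is 16.
Lower-order terms cancel with the polynomial part, so the numerator is (8)·v^2 + o(v^2), and the limit is (8)/(-1) = -8.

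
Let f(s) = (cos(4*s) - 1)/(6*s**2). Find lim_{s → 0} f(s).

Direct substitution gives 0/0.
Apply L'Hôpital: lim (-4*sin(4*s))/(12*s), still 0/0.
After 2 applications of L'Hôpital's rule the quotient is (-16*cos(4*s))/(12); substituting s = 0 gives -4/3.

-4/3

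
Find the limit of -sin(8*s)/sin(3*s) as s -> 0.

Substitution gives 0/0.
Divide numerator and denominator by s: sin(8s)/s → 8 and sin(3s)/s → 3, so the limit is -1·8/3 = -8/3.

-8/3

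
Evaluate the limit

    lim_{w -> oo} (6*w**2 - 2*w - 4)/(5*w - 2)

The numerator has higher degree (2 > 1); the quotient behaves like (6/(5))·w^1 for large |w|.
As w → +∞ this diverges to ∞.

∞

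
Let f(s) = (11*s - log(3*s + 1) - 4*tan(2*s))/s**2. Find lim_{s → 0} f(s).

9/2

Substitution gives 0/0 (the numerator vanishes to order 2).
Expand each term to order s^2: the coefficient of s^2 in -4·tan(2s) is 0 and in −ln(1 + 3s) is 9/2.
Lower-order terms cancel with the polynomial part, so the numerator is (9/2)·s^2 + o(s^2), and the limit is (9/2)/(1) = 9/2.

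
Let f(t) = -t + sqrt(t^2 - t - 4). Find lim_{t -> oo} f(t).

-1/2

An ∞ − ∞ form. Rationalising with the conjugate, the difference becomes (-t - 4) / (√(t^2 - t - 4) + t).
For large t the denominator behaves like 2·t, so the quotient tends to -1/2 = -1/2.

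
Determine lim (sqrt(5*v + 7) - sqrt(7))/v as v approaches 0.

5*√(7)/14

A 0/0 form; rationalise with √(7 + 5v) + √7. This collapses the numerator to 5v, leaving 5/(√(7 + 5v) + √7) → 5/(2√7) = 5*√(7)/14.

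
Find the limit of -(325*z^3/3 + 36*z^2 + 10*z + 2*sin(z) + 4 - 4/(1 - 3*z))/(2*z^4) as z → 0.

162

Substitution gives 0/0; apply L'Hôpital's rule 4 times.
After differentiating numerator and denominator 4 times the quotient is (2*sin(z) + 7776/(3*z - 1)^5)/(-48); at z = 0 this is 162.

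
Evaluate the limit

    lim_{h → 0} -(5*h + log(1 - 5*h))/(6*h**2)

Direct substitution gives 0/0.
Apply L'Hôpital: lim (5 - 5/(1 - 5*h))/(-12*h), still 0/0.
After 2 applications of L'Hôpital's rule the quotient is (-25/(1 - 5*h)^2)/(-12); substituting h = 0 gives 25/12.

25/12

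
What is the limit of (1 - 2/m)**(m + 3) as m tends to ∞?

e^(-2)

The base → 1 and the exponent → ∞: a 1^∞ form.
Take logarithms: (m + 3)·ln(1 - 2/m). Since ln(1+u) ~ u for small u, this behaves like (m)·(-2/m) → -2.
So the limit is e^(-2).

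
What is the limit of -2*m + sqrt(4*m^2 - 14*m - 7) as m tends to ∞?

An ∞ − ∞ form. Rationalising with the conjugate, the difference becomes (-14m - 7) / (√(4*m^2 - 14*m - 7) + 2m).
For large m the denominator behaves like 2·2m, so the quotient tends to -14/4 = -7/2.

-7/2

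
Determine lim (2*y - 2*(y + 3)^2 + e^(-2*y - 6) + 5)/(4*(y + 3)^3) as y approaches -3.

-1/3

Direct substitution gives 0/0.
Apply L'Hôpital: lim (-4*y - 2*e^(-2*y - 6) - 10)/(12*(y + 3)^2), still 0/0.
Apply L'Hôpital: lim (4*e^(-2*y - 6) - 4)/(24*y + 72), still 0/0.
After 3 applications of L'Hôpital's rule the quotient is (-8*e^(-2*y - 6))/(24); substituting y = -3 gives -1/3.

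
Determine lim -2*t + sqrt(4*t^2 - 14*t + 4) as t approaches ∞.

-7/2

An ∞ − ∞ form. Rationalising with the conjugate, the difference becomes (-14t + 4) / (√(4*t^2 - 14*t + 4) + 2t).
For large t the denominator behaves like 2·2t, so the quotient tends to -14/4 = -7/2.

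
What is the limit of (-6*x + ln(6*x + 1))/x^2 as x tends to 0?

-18

Direct substitution gives 0/0.
Apply L'Hôpital: lim (-6 + 6/(6*x + 1))/(2*x), still 0/0.
After 2 applications of L'Hôpital's rule the quotient is (-36/(6*x + 1)^2)/(2); substituting x = 0 gives -18.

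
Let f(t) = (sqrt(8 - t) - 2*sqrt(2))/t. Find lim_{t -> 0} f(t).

-√(2)/8

Substitution gives 0/0. Multiply numerator and denominator by the conjugate √(8 - t) + √8.
The numerator becomes (8 - t) − 8 = -t, so the expression simplifies to -1/(√(8 - t) + √8).
Letting t → 0 gives -1/(2√8) = -√(2)/8.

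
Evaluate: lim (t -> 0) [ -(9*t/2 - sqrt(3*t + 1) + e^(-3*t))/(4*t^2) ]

Substitution gives 0/0 (the numerator vanishes to order 2).
Expand each term to order t^2: the coefficient of t^2 in e^(-3t) is 9/2 and in −√(1 + 3t) is 9/8.
Lower-order terms cancel with the polynomial part, so the numerator is (45/8)·t^2 + o(t^2), and the limit is (45/8)/(-4) = -45/32.

-45/32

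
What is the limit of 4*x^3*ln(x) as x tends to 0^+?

This is a 0·(−∞) form. Rewrite as 4·ln(x) / x^(−3) and apply L'Hôpital:
the derivative quotient is 4·(1/x) / (−3·x^(−4)) = (-4/3)·x^3 → 0.

0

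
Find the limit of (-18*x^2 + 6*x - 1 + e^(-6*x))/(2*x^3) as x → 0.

-18

Direct substitution gives 0/0.
Apply L'Hôpital: lim (-36*x + 6 - 6*e^(-6*x))/(6*x^2), still 0/0.
Apply L'Hôpital: lim (-36 + 36*e^(-6*x))/(12*x), still 0/0.
After 3 applications of L'Hôpital's rule the quotient is (-216*e^(-6*x))/(12); substituting x = 0 gives -18.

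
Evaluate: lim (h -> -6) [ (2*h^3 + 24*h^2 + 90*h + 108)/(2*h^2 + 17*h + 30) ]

Since h = -6 makes numerator and denominator zero, (h + 6) divides both.
Cancelling it gives (2*h^2 + 12*h + 18)/(2*h + 5); now plug in h = -6 to get -18/7.

-18/7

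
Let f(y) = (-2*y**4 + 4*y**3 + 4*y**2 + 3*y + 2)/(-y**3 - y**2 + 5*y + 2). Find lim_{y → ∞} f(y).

The numerator has higher degree (4 > 3); the quotient behaves like (-2/(-1))·y^1 for large |y|.
As y → +∞ this diverges to ∞.

∞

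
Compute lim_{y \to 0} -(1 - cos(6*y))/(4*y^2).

-9/2

Substitution gives 0/0.
Use (1 − cos u)/u² → 1/2 with u = 6y: the limit is 6²/(2·(-4)) = -9/2.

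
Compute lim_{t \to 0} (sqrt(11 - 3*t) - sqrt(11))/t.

-3*√(11)/22

A 0/0 form; rationalise with √(11 - 3t) + √11. This collapses the numerator to -3t, leaving -3/(√(11 - 3t) + √11) → -3/(2√11) = -3*√(11)/22.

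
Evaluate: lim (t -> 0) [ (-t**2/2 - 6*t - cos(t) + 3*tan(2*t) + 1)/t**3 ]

Substitution gives 0/0 (the numerator vanishes to order 3).
Expand each term to order t^3: the coefficient of t^3 in 3·tan(2t) is 8 and in −cos(t) is 0.
Lower-order terms cancel with the polynomial part, so the numerator is (8)·t^3 + o(t^3), and the limit is (8)/(1) = 8.

8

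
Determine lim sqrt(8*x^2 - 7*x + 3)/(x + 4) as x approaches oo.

For large |x|, √(8*x^2 - 7*x + 3) ≈ √8·|x| and the denominator ≈ x.
Since x → +∞, |x| = x, giving √8/(1) = 2*√(2).

2*√(2)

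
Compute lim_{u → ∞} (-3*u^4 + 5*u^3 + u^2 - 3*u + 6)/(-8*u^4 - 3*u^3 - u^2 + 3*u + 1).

3/8

Numerator and denominator both have degree 4.
Dividing every term by u^4, all lower-order terms vanish and the limit is the ratio of leading coefficients, -3/(-8) = 3/8.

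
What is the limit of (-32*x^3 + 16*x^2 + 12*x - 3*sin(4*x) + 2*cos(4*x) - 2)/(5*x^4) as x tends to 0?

64/15

Substitution gives 0/0; apply L'Hôpital's rule 4 times.
After differentiating numerator and denominator 4 times the quotient is (-768*sin(4*x) + 512*cos(4*x))/(120); at x = 0 this is 64/15.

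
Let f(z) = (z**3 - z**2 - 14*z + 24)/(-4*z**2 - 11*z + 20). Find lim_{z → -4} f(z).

2

At z = -4 both the top and bottom vanish — a removable singularity. Factoring out (z + 4) from each leaves (z^2 - 5*z + 6)/(5 - 4*z), which at z = -4 equals 2.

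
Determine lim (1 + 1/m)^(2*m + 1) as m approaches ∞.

Write it as [(1 + 1/m)^m]^(2) · (1 + 1/m)^(1). The bracketed term tends to e^(1) and the second factor to 1, so the limit is e^(2).

e^(2)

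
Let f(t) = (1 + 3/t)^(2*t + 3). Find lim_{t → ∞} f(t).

The base → 1 and the exponent → ∞: a 1^∞ form.
Take logarithms: (2t + 3)·ln(1 + 3/t). Since ln(1+u) ~ u for small u, this behaves like (2t)·(3/t) → 6.
So the limit is e^(6).

e^(6)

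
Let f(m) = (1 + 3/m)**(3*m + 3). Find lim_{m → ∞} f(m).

e^(9)

The base → 1 and the exponent → ∞: a 1^∞ form.
Take logarithms: (3m + 3)·ln(1 + 3/m). Since ln(1+u) ~ u for small u, this behaves like (3m)·(3/m) → 9.
So the limit is e^(9).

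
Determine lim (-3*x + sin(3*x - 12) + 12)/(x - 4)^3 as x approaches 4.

-9/2

Direct substitution gives 0/0.
Apply L'Hôpital: lim (3*cos(3*x - 12) - 3)/(3*(x - 4)^2), still 0/0.
Apply L'Hôpital: lim (-9*sin(3*x - 12))/(6*x - 24), still 0/0.
After 3 applications of L'Hôpital's rule the quotient is (-27*cos(3*x - 12))/(6); substituting x = 4 gives -9/2.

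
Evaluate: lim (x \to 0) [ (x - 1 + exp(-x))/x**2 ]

Direct substitution gives 0/0.
Apply L'Hôpital: lim (1 - e^(-x))/(2*x), still 0/0.
After 2 applications of L'Hôpital's rule the quotient is (e^(-x))/(2); substituting x = 0 gives 1/2.

1/2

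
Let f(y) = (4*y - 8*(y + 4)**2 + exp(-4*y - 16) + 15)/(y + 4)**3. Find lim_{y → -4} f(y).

-32/3

Direct substitution gives 0/0.
Apply L'Hôpital: lim (-16*y - 4*e^(-4*y - 16) - 60)/(3*(y + 4)^2), still 0/0.
Apply L'Hôpital: lim (16*e^(-4*y - 16) - 16)/(6*y + 24), still 0/0.
After 3 applications of L'Hôpital's rule the quotient is (-64*e^(-4*y - 16))/(6); substituting y = -4 gives -32/3.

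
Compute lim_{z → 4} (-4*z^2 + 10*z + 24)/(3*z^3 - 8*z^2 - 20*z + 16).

At z = 4 both the top and bottom vanish — a removable singularity. Factoring out (z - 4) from each leaves (-4*z - 6)/(3*z^2 + 4*z - 4), which at z = 4 equals -11/30.

-11/30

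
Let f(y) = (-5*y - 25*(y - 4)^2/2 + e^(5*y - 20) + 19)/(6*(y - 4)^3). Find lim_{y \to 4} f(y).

125/36

Direct substitution gives 0/0.
Apply L'Hôpital: lim (-25*y + 5*e^(5*y - 20) + 95)/(18*(y - 4)^2), still 0/0.
Apply L'Hôpital: lim (25*e^(5*y - 20) - 25)/(36*y - 144), still 0/0.
After 3 applications of L'Hôpital's rule the quotient is (125*e^(5*y - 20))/(36); substituting y = 4 gives 125/36.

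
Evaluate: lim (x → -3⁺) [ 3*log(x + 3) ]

-∞

As x → -3⁺, x + 3 → 0⁺ and ln(x + 3) → −∞.
Multiplying by 3 gives -∞.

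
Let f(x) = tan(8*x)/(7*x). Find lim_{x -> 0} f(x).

8/7

Substitution gives 0/0.
Since tan(u)/u → 1 as u → 0, tan(8x)/(8x) → 1 and the limit is 8/7.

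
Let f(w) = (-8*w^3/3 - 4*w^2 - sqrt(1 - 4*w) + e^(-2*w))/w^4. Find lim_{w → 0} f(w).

32/3

Substitution gives 0/0; apply L'Hôpital's rule 4 times.
After differentiating numerator and denominator 4 times the quotient is (16*e^(-2*w) + 240/(1 - 4*w)^(7/2))/(24); at w = 0 this is 32/3.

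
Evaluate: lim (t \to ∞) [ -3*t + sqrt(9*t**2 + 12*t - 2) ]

2

This has the form ∞ − ∞. Multiply and divide by the conjugate √(9*t^2 + 12*t - 2) + 3t.
That gives (12t - 2) / (√(9*t^2 + 12*t - 2) + 3t).
Divide numerator and denominator by t: the limit is 12/(2·3) = 2.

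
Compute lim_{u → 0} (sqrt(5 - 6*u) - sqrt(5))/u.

-3*√(5)/5

Substitution gives 0/0. Multiply numerator and denominator by the conjugate √(5 - 6u) + √5.
The numerator becomes (5 - 6u) − 5 = -6u, so the expression simplifies to -6/(√(5 - 6u) + √5).
Letting u → 0 gives -6/(2√5) = -3*√(5)/5.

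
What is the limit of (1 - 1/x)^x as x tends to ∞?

The base → 1 and the exponent → ∞: a 1^∞ form.
Take logarithms: (x)·ln(1 - 1/x). Since ln(1+u) ~ u for small u, this behaves like (x)·(-1/x) → -1.
So the limit is e^(-1).

e^(-1)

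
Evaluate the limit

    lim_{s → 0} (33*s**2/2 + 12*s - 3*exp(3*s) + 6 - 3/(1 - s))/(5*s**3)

-33/10

Substitution gives 0/0; apply L'Hôpital's rule 3 times.
After differentiating numerator and denominator 3 times the quotient is (-81*e^(3*s) - 18/(s - 1)^4)/(30); at s = 0 this is -33/10.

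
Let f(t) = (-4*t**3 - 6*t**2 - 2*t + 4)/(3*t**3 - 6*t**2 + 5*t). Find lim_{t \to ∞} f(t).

Numerator and denominator both have degree 3.
Dividing every term by t^3, all lower-order terms vanish and the limit is the ratio of leading coefficients, -4/(3) = -4/3.

-4/3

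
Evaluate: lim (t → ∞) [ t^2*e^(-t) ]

Write as t^2/e^{1t}, an ∞/∞ form.
Exponential growth dominates any polynomial, so repeated L'Hôpital (or the standard result) gives 0.

0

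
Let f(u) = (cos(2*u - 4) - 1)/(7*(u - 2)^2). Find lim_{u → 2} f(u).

-2/7

Direct substitution gives 0/0.
Apply L'Hôpital: lim (-2*sin(2*u - 4))/(14*u - 28), still 0/0.
After 2 applications of L'Hôpital's rule the quotient is (-4*cos(2*u - 4))/(14); substituting u = 2 gives -2/7.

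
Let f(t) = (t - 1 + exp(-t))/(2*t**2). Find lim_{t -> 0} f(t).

Direct substitution gives 0/0.
Apply L'Hôpital: lim (1 - e^(-t))/(4*t), still 0/0.
After 2 applications of L'Hôpital's rule the quotient is (e^(-t))/(4); substituting t = 0 gives 1/4.

1/4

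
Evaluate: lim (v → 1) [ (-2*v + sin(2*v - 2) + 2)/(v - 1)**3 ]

Direct substitution gives 0/0.
Apply L'Hôpital: lim (2*cos(2*v - 2) - 2)/(3*(v - 1)^2), still 0/0.
Apply L'Hôpital: lim (-4*sin(2*v - 2))/(6*v - 6), still 0/0.
After 3 applications of L'Hôpital's rule the quotient is (-8*cos(2*v - 2))/(6); substituting v = 1 gives -4/3.

-4/3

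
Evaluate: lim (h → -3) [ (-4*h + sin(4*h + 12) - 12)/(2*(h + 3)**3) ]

Direct substitution gives 0/0.
Apply L'Hôpital: lim (4*cos(4*h + 12) - 4)/(6*(h + 3)^2), still 0/0.
Apply L'Hôpital: lim (-16*sin(4*h + 12))/(12*h + 36), still 0/0.
After 3 applications of L'Hôpital's rule the quotient is (-64*cos(4*h + 12))/(12); substituting h = -3 gives -16/3.

-16/3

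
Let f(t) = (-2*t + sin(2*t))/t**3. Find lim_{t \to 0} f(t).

Direct substitution gives 0/0.
Apply L'Hôpital: lim (2*cos(2*t) - 2)/(3*t^2), still 0/0.
Apply L'Hôpital: lim (-4*sin(2*t))/(6*t), still 0/0.
After 3 applications of L'Hôpital's rule the quotient is (-8*cos(2*t))/(6); substituting t = 0 gives -4/3.

-4/3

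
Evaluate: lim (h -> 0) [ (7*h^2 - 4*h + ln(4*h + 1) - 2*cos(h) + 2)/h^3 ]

64/3

Substitution gives 0/0 (the numerator vanishes to order 3).
Expand each term to order h^3: the coefficient of h^3 in ln(1 + 4h) is 64/3 and in -2·cos(h) is 0.
Lower-order terms cancel with the polynomial part, so the numerator is (64/3)·h^3 + o(h^3), and the limit is (64/3)/(1) = 64/3.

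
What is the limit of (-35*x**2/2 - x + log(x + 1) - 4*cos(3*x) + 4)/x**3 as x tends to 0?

Substitution gives 0/0 (the numerator vanishes to order 3).
Expand each term to order x^3: the coefficient of x^3 in -4·cos(3x) is 0 and in ln(1 + x) is 1/3.
Lower-order terms cancel with the polynomial part, so the numerator is (1/3)·x^3 + o(x^3), and the limit is (1/3)/(1) = 1/3.

1/3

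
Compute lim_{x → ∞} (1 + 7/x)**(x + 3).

e^(7)

Write it as [(1 + 7/x)^x]^(1) · (1 + 7/x)^(3). The bracketed term tends to e^(7) and the second factor to 1, so the limit is e^(7).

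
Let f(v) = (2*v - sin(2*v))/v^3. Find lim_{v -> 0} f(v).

4/3

Direct substitution gives 0/0.
Apply L'Hôpital: lim (2 - 2*cos(2*v))/(3*v^2), still 0/0.
Apply L'Hôpital: lim (4*sin(2*v))/(6*v), still 0/0.
After 3 applications of L'Hôpital's rule the quotient is (8*cos(2*v))/(6); substituting v = 0 gives 4/3.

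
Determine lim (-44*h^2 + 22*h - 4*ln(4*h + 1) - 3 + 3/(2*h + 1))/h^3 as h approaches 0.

-328/3

Substitution gives 0/0; apply L'Hôpital's rule 3 times.
After differentiating numerator and denominator 3 times the quotient is (-512/(4*h + 1)^3 - 144/(2*h + 1)^4)/(6); at h = 0 this is -328/3.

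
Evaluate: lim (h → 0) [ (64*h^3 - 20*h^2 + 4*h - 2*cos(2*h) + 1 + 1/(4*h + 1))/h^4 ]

764/3

Substitution gives 0/0; apply L'Hôpital's rule 4 times.
After differentiating numerator and denominator 4 times the quotient is (-32*cos(2*h) + 6144/(4*h + 1)^5)/(24); at h = 0 this is 764/3.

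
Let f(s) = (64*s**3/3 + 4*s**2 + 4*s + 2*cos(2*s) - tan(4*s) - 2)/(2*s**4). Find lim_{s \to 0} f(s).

2/3

Substitution gives 0/0; apply L'Hôpital's rule 4 times.
After differentiating numerator and denominator 4 times the quotient is (32*cos(2*s) - 6144*tan(4*s)^5 - 10240*tan(4*s)^3 - 4096*tan(4*s))/(48); at s = 0 this is 2/3.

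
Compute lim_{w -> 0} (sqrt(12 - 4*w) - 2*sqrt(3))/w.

A 0/0 form; rationalise with √(12 - 4w) + √12. This collapses the numerator to -4w, leaving -4/(√(12 - 4w) + √12) → -4/(2√12) = -√(3)/3.

-√(3)/3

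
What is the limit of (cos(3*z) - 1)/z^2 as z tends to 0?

-9/2

Direct substitution gives 0/0.
Apply L'Hôpital: lim (-3*sin(3*z))/(2*z), still 0/0.
After 2 applications of L'Hôpital's rule the quotient is (-9*cos(3*z))/(2); substituting z = 0 gives -9/2.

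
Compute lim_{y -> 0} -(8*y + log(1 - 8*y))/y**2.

32

Direct substitution gives 0/0.
Apply L'Hôpital: lim (8 - 8/(1 - 8*y))/(-2*y), still 0/0.
After 2 applications of L'Hôpital's rule the quotient is (-64/(1 - 8*y)^2)/(-2); substituting y = 0 gives 32.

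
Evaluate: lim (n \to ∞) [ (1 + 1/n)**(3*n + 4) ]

e^(3)

Let L be the limit and take ln: ln L = lim (3n + 4)·ln(1 + 1/n) = lim (3n + 4)·(1/n + O(1/n²)) = 3.
Hence L = e^(3).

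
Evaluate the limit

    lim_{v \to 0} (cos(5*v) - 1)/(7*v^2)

Direct substitution gives 0/0.
Apply L'Hôpital: lim (-5*sin(5*v))/(14*v), still 0/0.
After 2 applications of L'Hôpital's rule the quotient is (-25*cos(5*v))/(14); substituting v = 0 gives -25/14.

-25/14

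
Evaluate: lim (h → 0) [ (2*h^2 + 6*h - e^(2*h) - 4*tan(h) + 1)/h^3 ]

Substitution gives 0/0; apply L'Hôpital's rule 3 times.
After differentiating numerator and denominator 3 times the quotient is (-8*e^(2*h) - 24*tan(h)^4 - 32*tan(h)^2 - 8)/(6); at h = 0 this is -8/3.

-8/3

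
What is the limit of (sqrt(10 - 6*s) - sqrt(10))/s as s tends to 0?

-3*√(10)/10

A 0/0 form; rationalise with √(10 - 6s) + √10. This collapses the numerator to -6s, leaving -6/(√(10 - 6s) + √10) → -6/(2√10) = -3*√(10)/10.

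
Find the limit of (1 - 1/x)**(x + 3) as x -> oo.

e^(-1)

Write it as [(1 - 1/x)^x]^(1) · (1 - 1/x)^(3). The bracketed term tends to e^(-1) and the second factor to 1, so the limit is e^(-1).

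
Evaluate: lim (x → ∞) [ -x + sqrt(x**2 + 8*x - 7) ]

This has the form ∞ − ∞. Multiply and divide by the conjugate √(x^2 + 8*x - 7) + x.
That gives (8x - 7) / (√(x^2 + 8*x - 7) + x).
Divide numerator and denominator by x: the limit is 8/(2·1) = 4.

4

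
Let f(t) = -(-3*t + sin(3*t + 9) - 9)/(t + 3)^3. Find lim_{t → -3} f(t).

Direct substitution gives 0/0.
Apply L'Hôpital: lim (3*cos(3*t + 9) - 3)/(-3*(t + 3)^2), still 0/0.
Apply L'Hôpital: lim (-9*sin(3*t + 9))/(-6*t - 18), still 0/0.
After 3 applications of L'Hôpital's rule the quotient is (-27*cos(3*t + 9))/(-6); substituting t = -3 gives 9/2.

9/2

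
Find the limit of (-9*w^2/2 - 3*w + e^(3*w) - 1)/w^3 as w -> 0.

9/2

Direct substitution gives 0/0.
Apply L'Hôpital: lim (-9*w + 3*e^(3*w) - 3)/(3*w^2), still 0/0.
Apply L'Hôpital: lim (9*e^(3*w) - 9)/(6*w), still 0/0.
After 3 applications of L'Hôpital's rule the quotient is (27*e^(3*w))/(6); substituting w = 0 gives 9/2.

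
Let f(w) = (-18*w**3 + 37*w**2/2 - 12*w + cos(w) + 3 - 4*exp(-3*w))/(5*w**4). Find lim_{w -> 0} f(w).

-323/120

Substitution gives 0/0 (the numerator vanishes to order 4).
Expand each term to order w^4: the coefficient of w^4 in -4·e^(-3w) is -27/2 and in cos(w) is 1/24.
Lower-order terms cancel with the polynomial part, so the numerator is (-323/24)·w^4 + o(w^4), and the limit is (-323/24)/(5) = -323/120.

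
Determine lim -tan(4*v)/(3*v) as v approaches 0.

-4/3

Substitution gives 0/0.
Since tan(u)/u → 1 as u → 0, tan(4v)/(4v) → 1 and the limit is 4/(-3) = -4/3.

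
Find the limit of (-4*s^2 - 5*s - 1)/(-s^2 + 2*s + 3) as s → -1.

Since s = -1 makes numerator and denominator zero, (s + 1) divides both.
Cancelling it gives (-4*s - 1)/(3 - s); now plug in s = -1 to get 3/4.

3/4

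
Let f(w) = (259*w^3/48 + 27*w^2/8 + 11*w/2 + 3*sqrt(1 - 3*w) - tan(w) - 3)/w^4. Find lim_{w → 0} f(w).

-1215/128

Substitution gives 0/0 (the numerator vanishes to order 4).
Expand each term to order w^4: the coefficient of w^4 in −tan(w) is 0 and in 3·√(1 - 3w) is -1215/128.
Lower-order terms cancel with the polynomial part, so the numerator is (-1215/128)·w^4 + o(w^4), and the limit is (-1215/128)/(1) = -1215/128.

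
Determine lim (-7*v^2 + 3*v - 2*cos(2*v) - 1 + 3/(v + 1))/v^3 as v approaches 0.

Substitution gives 0/0 (the numerator vanishes to order 3).
Expand each term to order v^3: the coefficient of v^3 in -2·cos(2v) is 0 and in 3·1/(1 + v) is -3.
Lower-order terms cancel with the polynomial part, so the numerator is (-3)·v^3 + o(v^3), and the limit is (-3)/(1) = -3.

-3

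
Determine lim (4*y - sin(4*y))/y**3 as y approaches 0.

32/3

Direct substitution gives 0/0.
Apply L'Hôpital: lim (4 - 4*cos(4*y))/(3*y^2), still 0/0.
Apply L'Hôpital: lim (16*sin(4*y))/(6*y), still 0/0.
After 3 applications of L'Hôpital's rule the quotient is (64*cos(4*y))/(6); substituting y = 0 gives 32/3.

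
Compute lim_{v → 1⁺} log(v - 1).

As v → 1⁺, v - 1 → 0⁺ and ln(v - 1) → −∞.
Multiplying by 1 gives -∞.

-∞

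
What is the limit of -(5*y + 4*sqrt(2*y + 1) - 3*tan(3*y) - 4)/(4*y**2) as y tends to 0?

Substitution gives 0/0; apply L'Hôpital's rule 2 times.
After differentiating numerator and denominator 2 times the quotient is (-54*tan(3*y)/cos(3*y)^2 - 4/(2*y + 1)^(3/2))/(-8); at y = 0 this is 1/2.

1/2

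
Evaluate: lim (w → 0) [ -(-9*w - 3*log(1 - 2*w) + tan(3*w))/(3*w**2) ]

-2

Substitution gives 0/0 (the numerator vanishes to order 2).
Expand each term to order w^2: the coefficient of w^2 in tan(3w) is 0 and in -3·ln(1 - 2w) is 6.
Lower-order terms cancel with the polynomial part, so the numerator is (6)·w^2 + o(w^2), and the limit is (6)/(-3) = -2.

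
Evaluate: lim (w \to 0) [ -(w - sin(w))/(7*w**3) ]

-1/42

Direct substitution gives 0/0.
Apply L'Hôpital: lim (1 - cos(w))/(-21*w^2), still 0/0.
Apply L'Hôpital: lim (sin(w))/(-42*w), still 0/0.
After 3 applications of L'Hôpital's rule the quotient is (cos(w))/(-42); substituting w = 0 gives -1/42.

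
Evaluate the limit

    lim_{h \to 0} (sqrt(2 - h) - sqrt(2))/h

Substitution gives 0/0. Multiply numerator and denominator by the conjugate √(2 - h) + √2.
The numerator becomes (2 - h) − 2 = -h, so the expression simplifies to -1/(√(2 - h) + √2).
Letting h → 0 gives -1/(2√2) = -√(2)/4.

-√(2)/4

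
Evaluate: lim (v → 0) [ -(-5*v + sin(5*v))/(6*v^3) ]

125/36

Direct substitution gives 0/0.
Apply L'Hôpital: lim (5*cos(5*v) - 5)/(-18*v^2), still 0/0.
Apply L'Hôpital: lim (-25*sin(5*v))/(-36*v), still 0/0.
After 3 applications of L'Hôpital's rule the quotient is (-125*cos(5*v))/(-36); substituting v = 0 gives 125/36.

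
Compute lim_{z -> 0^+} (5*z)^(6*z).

1

Base → 0⁺ and exponent → 0⁺: a 0^0 form.
Take logs: 6z·ln(5z). This is 0·(−∞); rewriting as ln(5z)/(1/(6z)) and applying L'Hôpital gives 0.
Hence the limit is e^0 = 1.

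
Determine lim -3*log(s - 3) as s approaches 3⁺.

∞

As s → 3⁺, s - 3 → 0⁺ and ln(s - 3) → −∞.
Multiplying by -3 gives ∞.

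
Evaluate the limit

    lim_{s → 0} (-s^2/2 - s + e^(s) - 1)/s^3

1/6

Direct substitution gives 0/0.
Apply L'Hôpital: lim (-s + e^(s) - 1)/(3*s^2), still 0/0.
Apply L'Hôpital: lim (e^(s) - 1)/(6*s), still 0/0.
After 3 applications of L'Hôpital's rule the quotient is (e^(s))/(6); substituting s = 0 gives 1/6.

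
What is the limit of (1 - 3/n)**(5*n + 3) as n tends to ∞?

Write it as [(1 - 3/n)^n]^(5) · (1 - 3/n)^(3). The bracketed term tends to e^(-3) and the second factor to 1, so the limit is e^(-15).

e^(-15)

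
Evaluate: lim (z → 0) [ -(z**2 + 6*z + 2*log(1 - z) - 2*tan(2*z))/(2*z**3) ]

3

Substitution gives 0/0; apply L'Hôpital's rule 3 times.
After differentiating numerator and denominator 3 times the quotient is (-64*tan(2*z)^2/cos(2*z)^2 - 32/cos(2*z)^4 + 4/(z - 1)^3)/(-12); at z = 0 this is 3.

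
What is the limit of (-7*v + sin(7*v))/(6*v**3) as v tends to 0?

-343/36

Direct substitution gives 0/0.
Apply L'Hôpital: lim (7*cos(7*v) - 7)/(18*v^2), still 0/0.
Apply L'Hôpital: lim (-49*sin(7*v))/(36*v), still 0/0.
After 3 applications of L'Hôpital's rule the quotient is (-343*cos(7*v))/(36); substituting v = 0 gives -343/36.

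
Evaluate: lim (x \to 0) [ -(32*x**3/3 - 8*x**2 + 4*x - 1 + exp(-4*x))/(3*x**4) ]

-32/9

Direct substitution gives 0/0.
Apply L'Hôpital: lim (32*x^2 - 16*x + 4 - 4*e^(-4*x))/(-12*x^3), still 0/0.
Apply L'Hôpital: lim (64*x - 16 + 16*e^(-4*x))/(-36*x^2), still 0/0.
Apply L'Hôpital: lim (64 - 64*e^(-4*x))/(-72*x), still 0/0.
After 4 applications of L'Hôpital's rule the quotient is (256*e^(-4*x))/(-72); substituting x = 0 gives -32/9.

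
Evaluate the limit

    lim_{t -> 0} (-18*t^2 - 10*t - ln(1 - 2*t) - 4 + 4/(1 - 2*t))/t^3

104/3

Substitution gives 0/0 (the numerator vanishes to order 3).
Expand each term to order t^3: the coefficient of t^3 in 4·1/(1 - 2t) is 32 and in −ln(1 - 2t) is 8/3.
Lower-order terms cancel with the polynomial part, so the numerator is (104/3)·t^3 + o(t^3), and the limit is (104/3)/(1) = 104/3.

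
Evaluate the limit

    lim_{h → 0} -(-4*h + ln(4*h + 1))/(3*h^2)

Direct substitution gives 0/0.
Apply L'Hôpital: lim (-4 + 4/(4*h + 1))/(-6*h), still 0/0.
After 2 applications of L'Hôpital's rule the quotient is (-16/(4*h + 1)^2)/(-6); substituting h = 0 gives 8/3.

8/3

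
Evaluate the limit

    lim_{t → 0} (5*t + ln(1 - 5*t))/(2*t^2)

-25/4

Direct substitution gives 0/0.
Apply L'Hôpital: lim (5 - 5/(1 - 5*t))/(4*t), still 0/0.
After 2 applications of L'Hôpital's rule the quotient is (-25/(1 - 5*t)^2)/(4); substituting t = 0 gives -25/4.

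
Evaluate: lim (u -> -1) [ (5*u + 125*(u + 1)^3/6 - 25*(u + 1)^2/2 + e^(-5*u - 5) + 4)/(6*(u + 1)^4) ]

Direct substitution gives 0/0.
Apply L'Hôpital: lim (-25*u + 125*(u + 1)^2/2 - 5*e^(-5*u - 5) - 20)/(24*(u + 1)^3), still 0/0.
Apply L'Hôpital: lim (125*u + 25*e^(-5*u - 5) + 100)/(72*(u + 1)^2), still 0/0.
Apply L'Hôpital: lim (125 - 125*e^(-5*u - 5))/(144*u + 144), still 0/0.
After 4 applications of L'Hôpital's rule the quotient is (625*e^(-5*u - 5))/(144); substituting u = -1 gives 625/144.

625/144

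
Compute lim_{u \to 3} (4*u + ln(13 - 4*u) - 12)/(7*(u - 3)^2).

-8/7

Direct substitution gives 0/0.
Apply L'Hôpital: lim (4 - 4/(13 - 4*u))/(14*u - 42), still 0/0.
After 2 applications of L'Hôpital's rule the quotient is (-16/(13 - 4*u)^2)/(14); substituting u = 3 gives -8/7.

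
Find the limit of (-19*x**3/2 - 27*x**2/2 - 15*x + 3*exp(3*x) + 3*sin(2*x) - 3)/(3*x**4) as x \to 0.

Substitution gives 0/0; apply L'Hôpital's rule 4 times.
After differentiating numerator and denominator 4 times the quotient is (243*e^(3*x) + 48*sin(2*x))/(72); at x = 0 this is 27/8.

27/8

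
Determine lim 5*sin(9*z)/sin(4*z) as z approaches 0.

Substitution gives 0/0.
Divide numerator and denominator by z: sin(9z)/z → 9 and sin(4z)/z → 4, so the limit is 5·9/4 = 45/4.

45/4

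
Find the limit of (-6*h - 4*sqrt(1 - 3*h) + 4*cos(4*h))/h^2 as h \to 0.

-55/2

Substitution gives 0/0; apply L'Hôpital's rule 2 times.
After differentiating numerator and denominator 2 times the quotient is (-64*cos(4*h) + 9/(1 - 3*h)^(3/2))/(2); at h = 0 this is -55/2.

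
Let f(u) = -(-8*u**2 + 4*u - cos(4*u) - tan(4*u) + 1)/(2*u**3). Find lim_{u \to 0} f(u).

Substitution gives 0/0; apply L'Hôpital's rule 3 times.
After differentiating numerator and denominator 3 times the quotient is (-64*sin(4*u) - 384*tan(4*u)^4 - 512*tan(4*u)^2 - 128)/(-12); at u = 0 this is 32/3.

32/3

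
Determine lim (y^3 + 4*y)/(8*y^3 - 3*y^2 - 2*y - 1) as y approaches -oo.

Numerator and denominator both have degree 3.
Dividing every term by y^3, all lower-order terms vanish and the limit is the ratio of leading coefficients, 1/(8) = 1/8.

1/8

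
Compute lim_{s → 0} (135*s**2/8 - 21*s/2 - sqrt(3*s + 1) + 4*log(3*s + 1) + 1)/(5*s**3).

Substitution gives 0/0 (the numerator vanishes to order 3).
Expand each term to order s^3: the coefficient of s^3 in −√(1 + 3s) is -27/16 and in 4·ln(1 + 3s) is 36.
Lower-order terms cancel with the polynomial part, so the numerator is (549/16)·s^3 + o(s^3), and the limit is (549/16)/(5) = 549/80.

549/80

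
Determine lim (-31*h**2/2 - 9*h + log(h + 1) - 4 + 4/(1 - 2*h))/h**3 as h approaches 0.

Substitution gives 0/0 (the numerator vanishes to order 3).
Expand each term to order h^3: the coefficient of h^3 in ln(1 + h) is 1/3 and in 4·1/(1 - 2h) is 32.
Lower-order terms cancel with the polynomial part, so the numerator is (97/3)·h^3 + o(h^3), and the limit is (97/3)/(1) = 97/3.

97/3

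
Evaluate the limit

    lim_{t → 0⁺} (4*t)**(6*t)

1

Base → 0⁺ and exponent → 0⁺: a 0^0 form.
Take logs: 6t·ln(4t). This is 0·(−∞); rewriting as ln(4t)/(1/(6t)) and applying L'Hôpital gives 0.
Hence the limit is e^0 = 1.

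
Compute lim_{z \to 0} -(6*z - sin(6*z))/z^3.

Direct substitution gives 0/0.
Apply L'Hôpital: lim (6 - 6*cos(6*z))/(-3*z^2), still 0/0.
Apply L'Hôpital: lim (36*sin(6*z))/(-6*z), still 0/0.
After 3 applications of L'Hôpital's rule the quotient is (216*cos(6*z))/(-6); substituting z = 0 gives -36.

-36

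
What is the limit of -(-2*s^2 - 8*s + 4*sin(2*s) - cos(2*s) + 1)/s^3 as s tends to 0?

Substitution gives 0/0; apply L'Hôpital's rule 3 times.
After differentiating numerator and denominator 3 times the quotient is (-8*sin(2*s) - 32*cos(2*s))/(-6); at s = 0 this is 16/3.

16/3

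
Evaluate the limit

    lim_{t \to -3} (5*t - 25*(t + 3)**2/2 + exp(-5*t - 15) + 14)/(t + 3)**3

-125/6

Direct substitution gives 0/0.
Apply L'Hôpital: lim (-25*t - 5*e^(-5*t - 15) - 70)/(3*(t + 3)^2), still 0/0.
Apply L'Hôpital: lim (25*e^(-5*t - 15) - 25)/(6*t + 18), still 0/0.
After 3 applications of L'Hôpital's rule the quotient is (-125*e^(-5*t - 15))/(6); substituting t = -3 gives -125/6.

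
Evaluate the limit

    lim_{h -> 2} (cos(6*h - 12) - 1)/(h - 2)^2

-18

Direct substitution gives 0/0.
Apply L'Hôpital: lim (-6*sin(6*h - 12))/(2*h - 4), still 0/0.
After 2 applications of L'Hôpital's rule the quotient is (-36*cos(6*h - 12))/(2); substituting h = 2 gives -18.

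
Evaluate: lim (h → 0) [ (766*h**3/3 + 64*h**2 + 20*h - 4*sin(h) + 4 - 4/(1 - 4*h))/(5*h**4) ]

-1024/5

Substitution gives 0/0 (the numerator vanishes to order 4).
Expand each term to order h^4: the coefficient of h^4 in -4·sin(h) is 0 and in -4·1/(1 - 4h) is -1024.
Lower-order terms cancel with the polynomial part, so the numerator is (-1024)·h^4 + o(h^4), and the limit is (-1024)/(5) = -1024/5.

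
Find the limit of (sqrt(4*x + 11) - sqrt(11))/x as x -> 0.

A 0/0 form; rationalise with √(11 + 4x) + √11. This collapses the numerator to 4x, leaving 4/(√(11 + 4x) + √11) → 4/(2√11) = 2*√(11)/11.

2*√(11)/11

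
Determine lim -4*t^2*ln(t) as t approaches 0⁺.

0

This is a 0·(−∞) form. Rewrite as -4·ln(t) / t^(−2) and apply L'Hôpital:
the derivative quotient is -4·(1/t) / (−2·t^(−3)) = (4/2)·t^2 → 0.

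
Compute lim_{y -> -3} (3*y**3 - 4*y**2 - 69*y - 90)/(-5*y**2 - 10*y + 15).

9/5

Since y = -3 makes numerator and denominator zero, (y + 3) divides both.
Cancelling it gives (3*y^2 - 13*y - 30)/(5 - 5*y); now plug in y = -3 to get 9/5.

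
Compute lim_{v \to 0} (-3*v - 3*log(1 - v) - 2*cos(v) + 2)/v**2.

Substitution gives 0/0; apply L'Hôpital's rule 2 times.
After differentiating numerator and denominator 2 times the quotient is (2*cos(v) + 3/(v - 1)^2)/(2); at v = 0 this is 5/2.

5/2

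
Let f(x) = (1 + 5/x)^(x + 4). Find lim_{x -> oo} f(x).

e^(5)

Let L be the limit and take ln: ln L = lim (x + 4)·ln(1 + 5/x) = lim (x + 4)·(5/x + O(1/x²)) = 5.
Hence L = e^(5).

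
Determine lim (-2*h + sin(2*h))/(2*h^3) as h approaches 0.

Direct substitution gives 0/0.
Apply L'Hôpital: lim (2*cos(2*h) - 2)/(6*h^2), still 0/0.
Apply L'Hôpital: lim (-4*sin(2*h))/(12*h), still 0/0.
After 3 applications of L'Hôpital's rule the quotient is (-8*cos(2*h))/(12); substituting h = 0 gives -2/3.

-2/3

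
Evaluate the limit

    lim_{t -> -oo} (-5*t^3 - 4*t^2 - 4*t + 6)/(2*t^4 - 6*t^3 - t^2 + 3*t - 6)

The denominator has degree 4 and the numerator degree 3. Dividing numerator and denominator by t^4 sends every term to 0 except the leading denominator term, so the limit is 0.

0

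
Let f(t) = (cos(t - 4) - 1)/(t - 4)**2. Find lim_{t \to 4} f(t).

-1/2

Direct substitution gives 0/0.
Apply L'Hôpital: lim (-sin(t - 4))/(2*t - 8), still 0/0.
After 2 applications of L'Hôpital's rule the quotient is (-cos(t - 4))/(2); substituting t = 4 gives -1/2.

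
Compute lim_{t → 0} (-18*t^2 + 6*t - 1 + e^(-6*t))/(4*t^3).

Direct substitution gives 0/0.
Apply L'Hôpital: lim (-36*t + 6 - 6*e^(-6*t))/(12*t^2), still 0/0.
Apply L'Hôpital: lim (-36 + 36*e^(-6*t))/(24*t), still 0/0.
After 3 applications of L'Hôpital's rule the quotient is (-216*e^(-6*t))/(24); substituting t = 0 gives -9.

-9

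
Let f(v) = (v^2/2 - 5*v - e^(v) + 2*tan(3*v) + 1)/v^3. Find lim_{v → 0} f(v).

107/6

Substitution gives 0/0 (the numerator vanishes to order 3).
Expand each term to order v^3: the coefficient of v^3 in 2·tan(3v) is 18 and in −e^(v) is -1/6.
Lower-order terms cancel with the polynomial part, so the numerator is (107/6)·v^3 + o(v^3), and the limit is (107/6)/(1) = 107/6.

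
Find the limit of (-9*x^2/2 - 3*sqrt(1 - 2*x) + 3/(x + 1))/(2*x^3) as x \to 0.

-3/4

Substitution gives 0/0; apply L'Hôpital's rule 3 times.
After differentiating numerator and denominator 3 times the quotient is (-18/(x + 1)^4 + 9/(1 - 2*x)^(5/2))/(12); at x = 0 this is -3/4.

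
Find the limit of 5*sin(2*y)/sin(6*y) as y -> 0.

Substitution gives 0/0.
Divide numerator and denominator by y: sin(2y)/y → 2 and sin(6y)/y → 6, so the limit is 5·2/6 = 5/3.

5/3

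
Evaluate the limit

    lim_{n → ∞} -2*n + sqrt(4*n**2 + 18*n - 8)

This has the form ∞ − ∞. Multiply and divide by the conjugate √(4*n^2 + 18*n - 8) + 2n.
That gives (18n - 8) / (√(4*n^2 + 18*n - 8) + 2n).
Divide numerator and denominator by n: the limit is 18/(2·2) = 9/2.

9/2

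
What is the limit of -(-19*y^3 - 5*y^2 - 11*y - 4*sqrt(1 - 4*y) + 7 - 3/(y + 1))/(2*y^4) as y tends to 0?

Substitution gives 0/0; apply L'Hôpital's rule 4 times.
After differentiating numerator and denominator 4 times the quotient is (-72/(y + 1)^5 + 960/(1 - 4*y)^(7/2))/(-48); at y = 0 this is -37/2.

-37/2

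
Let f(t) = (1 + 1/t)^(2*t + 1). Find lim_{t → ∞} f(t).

Write it as [(1 + 1/t)^t]^(2) · (1 + 1/t)^(1). The bracketed term tends to e^(1) and the second factor to 1, so the limit is e^(2).

e^(2)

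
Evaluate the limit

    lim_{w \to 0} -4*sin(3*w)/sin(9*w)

Substitution gives 0/0.
Divide numerator and denominator by w: sin(3w)/w → 3 and sin(9w)/w → 9, so the limit is -4·3/9 = -4/3.

-4/3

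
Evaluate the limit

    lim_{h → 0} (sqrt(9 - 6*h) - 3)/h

-1

A 0/0 form; rationalise with √(9 - 6h) + √9. This collapses the numerator to -6h, leaving -6/(√(9 - 6h) + √9) → -6/(2√9) = -1.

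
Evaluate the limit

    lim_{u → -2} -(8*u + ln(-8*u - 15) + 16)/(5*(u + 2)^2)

Direct substitution gives 0/0.
Apply L'Hôpital: lim (8 - 8/(-8*u - 15))/(-10*u - 20), still 0/0.
After 2 applications of L'Hôpital's rule the quotient is (-64/(-8*u - 15)^2)/(-10); substituting u = -2 gives 32/5.

32/5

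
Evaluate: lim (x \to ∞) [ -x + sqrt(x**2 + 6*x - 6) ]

3

This has the form ∞ − ∞. Multiply and divide by the conjugate √(x^2 + 6*x - 6) + x.
That gives (6x - 6) / (√(x^2 + 6*x - 6) + x).
Divide numerator and denominator by x: the limit is 6/(2·1) = 3.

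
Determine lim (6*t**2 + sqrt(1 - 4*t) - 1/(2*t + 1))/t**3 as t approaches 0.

Substitution gives 0/0 (the numerator vanishes to order 3).
Expand each term to order t^3: the coefficient of t^3 in √(1 - 4t) is -4 and in −1/(1 + 2t) is 8.
Lower-order terms cancel with the polynomial part, so the numerator is (4)·t^3 + o(t^3), and the limit is (4)/(1) = 4.

4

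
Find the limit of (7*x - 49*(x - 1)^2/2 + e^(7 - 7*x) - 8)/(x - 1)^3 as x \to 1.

Direct substitution gives 0/0.
Apply L'Hôpital: lim (-49*x - 7*e^(7 - 7*x) + 56)/(3*(x - 1)^2), still 0/0.
Apply L'Hôpital: lim (49*e^(7 - 7*x) - 49)/(6*x - 6), still 0/0.
After 3 applications of L'Hôpital's rule the quotient is (-343*e^(7 - 7*x))/(6); substituting x = 1 gives -343/6.

-343/6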